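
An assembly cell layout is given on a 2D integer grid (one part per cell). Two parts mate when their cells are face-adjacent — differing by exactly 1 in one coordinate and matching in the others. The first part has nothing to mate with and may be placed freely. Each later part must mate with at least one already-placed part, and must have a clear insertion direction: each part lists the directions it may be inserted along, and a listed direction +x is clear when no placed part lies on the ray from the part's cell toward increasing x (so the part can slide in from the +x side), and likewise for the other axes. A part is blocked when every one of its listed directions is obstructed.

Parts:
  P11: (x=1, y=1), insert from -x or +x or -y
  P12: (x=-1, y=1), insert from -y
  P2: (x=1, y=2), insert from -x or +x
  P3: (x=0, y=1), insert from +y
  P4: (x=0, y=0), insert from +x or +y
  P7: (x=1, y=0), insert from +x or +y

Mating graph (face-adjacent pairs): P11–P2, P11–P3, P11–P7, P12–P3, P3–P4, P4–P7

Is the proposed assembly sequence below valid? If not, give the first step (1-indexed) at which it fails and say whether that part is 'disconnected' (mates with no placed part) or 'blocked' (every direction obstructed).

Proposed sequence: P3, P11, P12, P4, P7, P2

1. P3@(0, 1) [+y clear] — {P3}
2. P11@(1, 1) [+x clear] — {P11, P3}
3. P12@(-1, 1) [-y clear] — {P11, P12, P3}
4. P4@(0, 0) [+x clear] — {P11, P12, P3, P4}
5. P7@(1, 0) [+x clear] — {P11, P12, P3, P4, P7}
6. P2@(1, 2) [-x clear] — {P11, P12, P2, P3, P4, P7}

Valid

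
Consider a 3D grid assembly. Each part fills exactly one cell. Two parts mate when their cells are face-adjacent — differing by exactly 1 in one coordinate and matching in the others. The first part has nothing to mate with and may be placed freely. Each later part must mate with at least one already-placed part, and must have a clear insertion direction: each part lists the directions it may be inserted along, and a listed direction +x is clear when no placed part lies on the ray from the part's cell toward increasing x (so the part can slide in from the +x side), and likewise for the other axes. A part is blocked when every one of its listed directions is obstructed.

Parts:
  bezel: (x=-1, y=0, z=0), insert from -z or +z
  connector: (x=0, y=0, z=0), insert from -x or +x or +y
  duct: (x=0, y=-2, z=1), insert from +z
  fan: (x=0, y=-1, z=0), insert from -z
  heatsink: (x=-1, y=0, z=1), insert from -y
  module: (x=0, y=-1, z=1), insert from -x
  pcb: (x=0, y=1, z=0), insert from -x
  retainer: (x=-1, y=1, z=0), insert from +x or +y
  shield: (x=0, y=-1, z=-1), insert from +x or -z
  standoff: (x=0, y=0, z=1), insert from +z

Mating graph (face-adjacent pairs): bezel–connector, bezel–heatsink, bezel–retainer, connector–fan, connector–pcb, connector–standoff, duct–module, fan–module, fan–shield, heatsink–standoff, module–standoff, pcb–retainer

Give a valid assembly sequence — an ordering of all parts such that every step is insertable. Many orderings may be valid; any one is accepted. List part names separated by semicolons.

1. module@(0, -1, 1) [-x clear] — {module}
2. fan@(0, -1, 0) [-z clear] — {fan, module}
3. shield@(0, -1, -1) [+x clear] — {fan, module, shield}
4. duct@(0, -2, 1) [+z clear] — {duct, fan, module, shield}
5. connector@(0, 0, 0) [-x clear] — {connector, duct, fan, module, shield}
6. pcb@(0, 1, 0) [-x clear] — {connector, duct, fan, module, pcb, shield}
7. retainer@(-1, 1, 0) [+y clear] — {connector, duct, fan, module, pcb, retainer, shield}
8. bezel@(-1, 0, 0) [-z clear] — {bezel, connector, duct, fan, module, pcb, retainer, shield}
9. heatsink@(-1, 0, 1) [-y clear] — {bezel, connector, duct, fan, heatsink, module, pcb, retainer, shield}
10. standoff@(0, 0, 1) [+z clear] — {bezel, connector, duct, fan, heatsink, module, pcb, retainer, shield, standoff}

module; fan; shield; duct; connector; pcb; retainer; bezel; heatsink; standoff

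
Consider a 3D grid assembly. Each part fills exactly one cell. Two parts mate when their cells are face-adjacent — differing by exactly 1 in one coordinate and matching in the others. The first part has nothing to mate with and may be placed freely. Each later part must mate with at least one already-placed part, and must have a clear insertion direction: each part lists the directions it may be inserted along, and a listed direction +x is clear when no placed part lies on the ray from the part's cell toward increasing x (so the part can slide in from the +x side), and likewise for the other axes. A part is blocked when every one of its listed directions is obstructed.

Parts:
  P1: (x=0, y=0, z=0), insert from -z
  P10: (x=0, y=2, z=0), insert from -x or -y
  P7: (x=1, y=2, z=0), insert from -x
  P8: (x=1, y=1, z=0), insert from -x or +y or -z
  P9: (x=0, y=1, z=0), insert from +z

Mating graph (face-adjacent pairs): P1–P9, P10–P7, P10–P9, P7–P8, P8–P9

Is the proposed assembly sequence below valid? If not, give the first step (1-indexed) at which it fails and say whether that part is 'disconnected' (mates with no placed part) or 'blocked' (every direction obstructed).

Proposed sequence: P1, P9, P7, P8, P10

1. P1@(0, 0, 0) [-z clear] — {P1}
2. P9@(0, 1, 0) [+z clear] — {P1, P9}
3. P7@(1, 2, 0) — no placed neighbour ⇒ disconnected

Invalid at step 3 (disconnected)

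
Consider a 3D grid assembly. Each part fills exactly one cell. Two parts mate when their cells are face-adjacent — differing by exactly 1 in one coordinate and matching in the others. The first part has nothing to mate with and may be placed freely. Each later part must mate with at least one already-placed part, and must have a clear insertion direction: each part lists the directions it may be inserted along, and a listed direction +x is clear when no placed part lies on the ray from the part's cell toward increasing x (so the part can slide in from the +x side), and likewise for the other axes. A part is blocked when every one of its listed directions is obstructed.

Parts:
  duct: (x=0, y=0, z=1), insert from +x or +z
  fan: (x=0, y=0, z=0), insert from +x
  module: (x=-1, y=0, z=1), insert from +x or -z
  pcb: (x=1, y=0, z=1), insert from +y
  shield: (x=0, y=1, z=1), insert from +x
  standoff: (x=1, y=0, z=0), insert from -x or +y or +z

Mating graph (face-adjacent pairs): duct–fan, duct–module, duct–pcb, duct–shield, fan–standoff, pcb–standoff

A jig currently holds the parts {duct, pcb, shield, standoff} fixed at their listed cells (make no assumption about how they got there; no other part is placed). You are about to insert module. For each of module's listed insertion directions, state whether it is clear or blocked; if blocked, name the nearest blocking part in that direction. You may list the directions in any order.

+x: blocked by duct; -z: clear

+x: nearest on ray is duct@(0, 0, 1) ⇒ blocked
-z: ray from module(-1, 0, 1) has no placed part ⇒ clear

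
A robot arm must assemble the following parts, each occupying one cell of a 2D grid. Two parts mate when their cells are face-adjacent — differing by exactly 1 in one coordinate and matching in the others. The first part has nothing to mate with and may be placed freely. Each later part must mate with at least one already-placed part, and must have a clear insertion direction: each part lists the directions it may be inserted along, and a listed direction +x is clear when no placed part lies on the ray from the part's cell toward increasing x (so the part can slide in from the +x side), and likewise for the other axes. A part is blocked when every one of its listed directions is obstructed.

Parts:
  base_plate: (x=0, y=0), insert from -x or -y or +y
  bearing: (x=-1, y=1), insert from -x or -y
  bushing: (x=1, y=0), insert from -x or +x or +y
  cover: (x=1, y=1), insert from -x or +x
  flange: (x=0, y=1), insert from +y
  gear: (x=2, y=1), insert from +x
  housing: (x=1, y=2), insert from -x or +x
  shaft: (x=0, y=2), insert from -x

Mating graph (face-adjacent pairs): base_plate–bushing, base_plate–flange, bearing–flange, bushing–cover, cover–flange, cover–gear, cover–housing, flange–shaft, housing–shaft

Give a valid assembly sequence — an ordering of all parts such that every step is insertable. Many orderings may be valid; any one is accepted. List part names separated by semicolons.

1. bushing@(1, 0) [-x clear] — {bushing}
2. base_plate@(0, 0) [-x clear] — {base_plate, bushing}
3. flange@(0, 1) [+y clear] — {base_plate, bushing, flange}
4. bearing@(-1, 1) [-x clear] — {base_plate, bearing, bushing, flange}
5. shaft@(0, 2) [-x clear] — {base_plate, bearing, bushing, flange, shaft}
6. housing@(1, 2) [+x clear] — {base_plate, bearing, bushing, flange, housing, shaft}
7. cover@(1, 1) [+x clear] — {base_plate, bearing, bushing, cover, flange, housing, shaft}
8. gear@(2, 1) [+x clear] — {base_plate, bearing, bushing, cover, flange, gear, housing, shaft}

bushing; base_plate; flange; bearing; shaft; housing; cover; gear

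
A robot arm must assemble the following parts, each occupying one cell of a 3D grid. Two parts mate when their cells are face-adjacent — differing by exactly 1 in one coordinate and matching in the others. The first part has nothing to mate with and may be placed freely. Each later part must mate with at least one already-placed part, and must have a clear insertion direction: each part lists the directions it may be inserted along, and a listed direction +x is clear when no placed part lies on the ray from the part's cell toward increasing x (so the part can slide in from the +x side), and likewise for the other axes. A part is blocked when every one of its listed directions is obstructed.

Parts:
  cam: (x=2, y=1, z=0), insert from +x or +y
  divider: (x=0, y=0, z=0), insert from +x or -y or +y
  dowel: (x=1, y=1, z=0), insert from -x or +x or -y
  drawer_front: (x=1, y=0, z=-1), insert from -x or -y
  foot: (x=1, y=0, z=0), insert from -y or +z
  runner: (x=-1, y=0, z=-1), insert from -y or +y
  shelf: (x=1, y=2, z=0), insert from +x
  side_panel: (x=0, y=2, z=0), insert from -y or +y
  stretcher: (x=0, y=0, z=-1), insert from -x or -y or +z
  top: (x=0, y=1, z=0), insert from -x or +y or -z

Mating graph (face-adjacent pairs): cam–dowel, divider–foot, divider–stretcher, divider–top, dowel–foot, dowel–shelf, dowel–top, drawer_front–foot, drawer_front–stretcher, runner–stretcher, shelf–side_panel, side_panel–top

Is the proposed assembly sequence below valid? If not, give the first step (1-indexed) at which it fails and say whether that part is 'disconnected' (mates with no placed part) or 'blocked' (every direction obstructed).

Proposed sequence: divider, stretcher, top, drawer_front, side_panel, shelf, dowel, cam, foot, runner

Valid

1. divider@(0, 0, 0) [+x clear] — {divider}
2. stretcher@(0, 0, -1) [-x clear] — {divider, stretcher}
3. top@(0, 1, 0) [-x clear] — {divider, stretcher, top}
4. drawer_front@(1, 0, -1) [-y clear] — {divider, drawer_front, stretcher, top}
5. side_panel@(0, 2, 0) [+y clear] — {divider, drawer_front, side_panel, stretcher, top}
6. shelf@(1, 2, 0) [+x clear] — {divider, drawer_front, shelf, side_panel, stretcher, top}
7. dowel@(1, 1, 0) [+x clear] — {divider, dowel, drawer_front, shelf, side_panel, stretcher, top}
8. cam@(2, 1, 0) [+x clear] — {cam, divider, dowel, drawer_front, shelf, side_panel, stretcher, top}
9. foot@(1, 0, 0) [-y clear] — {cam, divider, dowel, drawer_front, foot, shelf, side_panel, stretcher, top}
10. runner@(-1, 0, -1) [-y clear] — {cam, divider, dowel, drawer_front, foot, runner, shelf, side_panel, stretcher, top}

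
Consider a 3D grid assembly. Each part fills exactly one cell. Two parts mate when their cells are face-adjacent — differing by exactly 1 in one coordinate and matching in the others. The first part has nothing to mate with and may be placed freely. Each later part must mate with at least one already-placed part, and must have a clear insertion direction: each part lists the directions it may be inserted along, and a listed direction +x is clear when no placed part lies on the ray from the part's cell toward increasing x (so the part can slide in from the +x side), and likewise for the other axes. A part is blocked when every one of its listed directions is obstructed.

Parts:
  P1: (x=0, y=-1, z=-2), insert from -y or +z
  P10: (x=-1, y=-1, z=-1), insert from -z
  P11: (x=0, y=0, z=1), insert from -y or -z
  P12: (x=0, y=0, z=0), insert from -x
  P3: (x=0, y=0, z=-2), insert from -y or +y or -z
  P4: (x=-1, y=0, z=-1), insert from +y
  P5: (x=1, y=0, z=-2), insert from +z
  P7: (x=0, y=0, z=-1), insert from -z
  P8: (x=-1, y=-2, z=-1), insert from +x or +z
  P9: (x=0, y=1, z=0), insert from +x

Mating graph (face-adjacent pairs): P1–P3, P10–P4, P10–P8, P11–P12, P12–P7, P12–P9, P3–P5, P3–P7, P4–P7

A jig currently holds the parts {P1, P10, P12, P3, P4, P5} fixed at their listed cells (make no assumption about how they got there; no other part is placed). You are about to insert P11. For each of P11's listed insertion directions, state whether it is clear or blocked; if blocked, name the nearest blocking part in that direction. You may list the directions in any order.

-y: clear; -z: blocked by P12

-y: ray from P11(0, 0, 1) has no placed part ⇒ clear
-z: nearest on ray is P12@(0, 0, 0) ⇒ blocked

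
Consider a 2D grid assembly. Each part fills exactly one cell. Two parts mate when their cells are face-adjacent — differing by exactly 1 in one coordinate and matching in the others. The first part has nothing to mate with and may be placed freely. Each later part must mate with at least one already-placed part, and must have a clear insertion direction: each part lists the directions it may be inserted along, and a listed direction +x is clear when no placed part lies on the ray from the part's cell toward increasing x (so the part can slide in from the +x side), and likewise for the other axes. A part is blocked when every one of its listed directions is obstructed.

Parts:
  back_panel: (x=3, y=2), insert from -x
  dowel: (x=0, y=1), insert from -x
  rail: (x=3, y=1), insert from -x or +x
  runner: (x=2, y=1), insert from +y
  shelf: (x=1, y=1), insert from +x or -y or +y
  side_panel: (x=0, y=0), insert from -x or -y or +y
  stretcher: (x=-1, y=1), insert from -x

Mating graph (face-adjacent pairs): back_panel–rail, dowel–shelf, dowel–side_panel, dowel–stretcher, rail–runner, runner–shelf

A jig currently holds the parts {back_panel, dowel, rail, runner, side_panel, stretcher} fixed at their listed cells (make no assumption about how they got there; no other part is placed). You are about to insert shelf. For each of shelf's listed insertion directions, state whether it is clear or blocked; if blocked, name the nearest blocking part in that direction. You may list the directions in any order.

+x: nearest on ray is runner@(2, 1) ⇒ blocked
-y: ray from shelf(1, 1) has no placed part ⇒ clear
+y: ray from shelf(1, 1) has no placed part ⇒ clear

+x: blocked by runner; +y: clear; -y: clear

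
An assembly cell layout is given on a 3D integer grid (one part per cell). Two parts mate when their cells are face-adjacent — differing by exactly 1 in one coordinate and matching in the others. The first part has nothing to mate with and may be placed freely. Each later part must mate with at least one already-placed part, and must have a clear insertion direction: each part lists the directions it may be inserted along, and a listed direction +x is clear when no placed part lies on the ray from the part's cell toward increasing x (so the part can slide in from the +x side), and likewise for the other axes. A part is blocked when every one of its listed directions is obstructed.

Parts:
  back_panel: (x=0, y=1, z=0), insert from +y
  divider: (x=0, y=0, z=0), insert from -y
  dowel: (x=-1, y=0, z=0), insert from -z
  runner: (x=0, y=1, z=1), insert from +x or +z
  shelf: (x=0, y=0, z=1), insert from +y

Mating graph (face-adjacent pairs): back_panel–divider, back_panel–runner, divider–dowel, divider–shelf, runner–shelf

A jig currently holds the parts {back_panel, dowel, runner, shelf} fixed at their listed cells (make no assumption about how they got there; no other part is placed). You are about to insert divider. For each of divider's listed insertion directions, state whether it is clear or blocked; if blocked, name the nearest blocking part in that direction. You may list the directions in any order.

-y: ray from divider(0, 0, 0) has no placed part ⇒ clear

-y: clear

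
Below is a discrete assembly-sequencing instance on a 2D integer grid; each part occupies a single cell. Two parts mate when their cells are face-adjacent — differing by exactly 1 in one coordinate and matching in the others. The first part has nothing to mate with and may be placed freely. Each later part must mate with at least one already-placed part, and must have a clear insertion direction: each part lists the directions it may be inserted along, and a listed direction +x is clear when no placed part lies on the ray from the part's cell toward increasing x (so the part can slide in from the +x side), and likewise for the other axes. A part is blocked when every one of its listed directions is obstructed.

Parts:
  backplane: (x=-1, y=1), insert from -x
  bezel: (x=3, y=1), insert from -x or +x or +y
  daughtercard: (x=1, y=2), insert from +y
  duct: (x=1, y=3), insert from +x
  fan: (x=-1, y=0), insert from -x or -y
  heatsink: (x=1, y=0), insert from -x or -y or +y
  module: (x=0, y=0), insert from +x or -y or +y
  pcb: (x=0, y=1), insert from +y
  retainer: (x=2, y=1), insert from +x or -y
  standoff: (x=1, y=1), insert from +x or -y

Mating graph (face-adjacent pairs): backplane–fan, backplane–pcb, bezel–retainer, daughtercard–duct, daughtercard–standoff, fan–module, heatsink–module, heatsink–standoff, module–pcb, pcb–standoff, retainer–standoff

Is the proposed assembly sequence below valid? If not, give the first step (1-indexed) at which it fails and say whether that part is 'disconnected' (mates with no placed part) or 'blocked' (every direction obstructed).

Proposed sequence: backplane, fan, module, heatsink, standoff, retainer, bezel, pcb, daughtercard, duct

1. backplane@(-1, 1) [-x clear] — {backplane}
2. fan@(-1, 0) [-x clear] — {backplane, fan}
3. module@(0, 0) [+x clear] — {backplane, fan, module}
4. heatsink@(1, 0) [-y clear] — {backplane, fan, heatsink, module}
5. standoff@(1, 1) [+x clear] — {backplane, fan, heatsink, module, standoff}
6. retainer@(2, 1) [+x clear] — {backplane, fan, heatsink, module, retainer, standoff}
7. bezel@(3, 1) [+x clear] — {backplane, bezel, fan, heatsink, module, retainer, standoff}
8. pcb@(0, 1) [+y clear] — {backplane, bezel, fan, heatsink, module, pcb, retainer, standoff}
9. daughtercard@(1, 2) [+y clear] — {backplane, bezel, daughtercard, fan, heatsink, module, pcb, retainer, standoff}
10. duct@(1, 3) [+x clear] — {backplane, bezel, daughtercard, duct, fan, heatsink, module, pcb, retainer, standoff}

Valid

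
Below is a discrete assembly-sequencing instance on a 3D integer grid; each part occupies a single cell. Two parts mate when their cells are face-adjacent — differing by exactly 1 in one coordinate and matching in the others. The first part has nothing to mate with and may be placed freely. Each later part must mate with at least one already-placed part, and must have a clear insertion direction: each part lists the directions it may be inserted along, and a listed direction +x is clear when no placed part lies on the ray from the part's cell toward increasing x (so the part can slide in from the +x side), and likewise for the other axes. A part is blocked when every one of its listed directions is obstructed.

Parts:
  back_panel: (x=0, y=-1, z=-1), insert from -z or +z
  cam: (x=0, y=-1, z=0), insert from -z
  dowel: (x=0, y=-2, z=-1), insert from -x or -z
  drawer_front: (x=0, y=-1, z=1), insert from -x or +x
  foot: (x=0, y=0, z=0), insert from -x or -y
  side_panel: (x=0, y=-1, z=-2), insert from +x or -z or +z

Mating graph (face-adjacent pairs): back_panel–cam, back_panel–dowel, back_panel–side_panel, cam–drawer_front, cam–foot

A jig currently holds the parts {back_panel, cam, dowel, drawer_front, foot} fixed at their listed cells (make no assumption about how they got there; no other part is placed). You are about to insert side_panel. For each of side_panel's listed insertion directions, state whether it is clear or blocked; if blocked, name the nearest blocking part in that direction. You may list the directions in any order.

+x: clear; +z: blocked by back_panel; -z: clear

+x: ray from side_panel(0, -1, -2) has no placed part ⇒ clear
-z: ray from side_panel(0, -1, -2) has no placed part ⇒ clear
+z: nearest on ray is back_panel@(0, -1, -1) ⇒ blocked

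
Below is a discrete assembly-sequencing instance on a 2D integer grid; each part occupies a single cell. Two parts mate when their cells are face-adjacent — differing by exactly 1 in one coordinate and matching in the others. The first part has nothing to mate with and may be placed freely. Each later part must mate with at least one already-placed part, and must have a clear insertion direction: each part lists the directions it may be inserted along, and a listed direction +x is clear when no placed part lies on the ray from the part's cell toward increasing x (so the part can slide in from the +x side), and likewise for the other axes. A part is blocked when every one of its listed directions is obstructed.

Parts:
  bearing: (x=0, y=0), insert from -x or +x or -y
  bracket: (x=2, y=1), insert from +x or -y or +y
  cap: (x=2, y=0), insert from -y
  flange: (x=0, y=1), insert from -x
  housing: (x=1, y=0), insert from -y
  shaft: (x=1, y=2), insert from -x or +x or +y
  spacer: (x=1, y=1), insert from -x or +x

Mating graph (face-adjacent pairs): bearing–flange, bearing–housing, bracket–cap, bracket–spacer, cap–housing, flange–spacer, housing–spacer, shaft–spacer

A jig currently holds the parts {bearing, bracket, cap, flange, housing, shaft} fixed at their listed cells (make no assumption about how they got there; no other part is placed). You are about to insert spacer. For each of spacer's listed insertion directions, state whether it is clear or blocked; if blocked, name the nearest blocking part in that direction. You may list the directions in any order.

+x: blocked by bracket; -x: blocked by flange

-x: nearest on ray is flange@(0, 1) ⇒ blocked
+x: nearest on ray is bracket@(2, 1) ⇒ blocked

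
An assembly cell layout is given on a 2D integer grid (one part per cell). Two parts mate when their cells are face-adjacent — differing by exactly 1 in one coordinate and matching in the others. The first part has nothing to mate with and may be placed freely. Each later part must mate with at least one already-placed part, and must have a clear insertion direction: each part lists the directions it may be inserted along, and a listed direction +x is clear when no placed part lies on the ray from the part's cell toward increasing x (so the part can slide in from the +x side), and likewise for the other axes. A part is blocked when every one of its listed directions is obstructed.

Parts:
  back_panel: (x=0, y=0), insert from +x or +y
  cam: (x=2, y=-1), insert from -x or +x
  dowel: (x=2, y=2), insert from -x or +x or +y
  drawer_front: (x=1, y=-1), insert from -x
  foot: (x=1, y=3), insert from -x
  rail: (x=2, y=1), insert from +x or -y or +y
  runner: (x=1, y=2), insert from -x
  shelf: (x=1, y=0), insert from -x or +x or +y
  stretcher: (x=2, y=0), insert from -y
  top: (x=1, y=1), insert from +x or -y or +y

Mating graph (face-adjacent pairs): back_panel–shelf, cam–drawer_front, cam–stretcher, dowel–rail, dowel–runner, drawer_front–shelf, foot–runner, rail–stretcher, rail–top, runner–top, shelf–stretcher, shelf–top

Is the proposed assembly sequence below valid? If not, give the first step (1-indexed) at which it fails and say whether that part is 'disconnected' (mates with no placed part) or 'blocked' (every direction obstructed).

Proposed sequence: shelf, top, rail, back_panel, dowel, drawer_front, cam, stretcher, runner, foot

1. shelf@(1, 0) [-x clear] — {shelf}
2. top@(1, 1) [+x clear] — {shelf, top}
3. rail@(2, 1) [+x clear] — {rail, shelf, top}
4. back_panel@(0, 0) [+y clear] — {back_panel, rail, shelf, top}
5. dowel@(2, 2) [-x clear] — {back_panel, dowel, rail, shelf, top}
6. drawer_front@(1, -1) [-x clear] — {back_panel, dowel, drawer_front, rail, shelf, top}
7. cam@(2, -1) [+x clear] — {back_panel, cam, dowel, drawer_front, rail, shelf, top}
8. stretcher@(2, 0) — -y all obstructed ⇒ blocked

Invalid at step 8 (blocked)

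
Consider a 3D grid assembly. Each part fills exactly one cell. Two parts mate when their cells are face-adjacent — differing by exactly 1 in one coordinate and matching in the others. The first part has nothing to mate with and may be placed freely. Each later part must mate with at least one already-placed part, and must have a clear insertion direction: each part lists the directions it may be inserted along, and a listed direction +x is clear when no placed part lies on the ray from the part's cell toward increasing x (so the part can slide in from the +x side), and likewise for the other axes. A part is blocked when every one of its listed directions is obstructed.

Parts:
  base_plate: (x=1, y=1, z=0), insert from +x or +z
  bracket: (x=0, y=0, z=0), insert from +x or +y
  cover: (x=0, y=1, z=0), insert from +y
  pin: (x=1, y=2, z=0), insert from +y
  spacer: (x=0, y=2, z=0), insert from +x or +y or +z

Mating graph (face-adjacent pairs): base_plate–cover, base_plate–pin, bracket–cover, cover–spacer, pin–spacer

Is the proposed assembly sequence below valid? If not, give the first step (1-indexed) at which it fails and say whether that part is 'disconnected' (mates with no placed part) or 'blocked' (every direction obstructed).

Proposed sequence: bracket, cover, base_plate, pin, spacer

Valid

1. bracket@(0, 0, 0) [+x clear] — {bracket}
2. cover@(0, 1, 0) [+y clear] — {bracket, cover}
3. base_plate@(1, 1, 0) [+x clear] — {base_plate, bracket, cover}
4. pin@(1, 2, 0) [+y clear] — {base_plate, bracket, cover, pin}
5. spacer@(0, 2, 0) [+y clear] — {base_plate, bracket, cover, pin, spacer}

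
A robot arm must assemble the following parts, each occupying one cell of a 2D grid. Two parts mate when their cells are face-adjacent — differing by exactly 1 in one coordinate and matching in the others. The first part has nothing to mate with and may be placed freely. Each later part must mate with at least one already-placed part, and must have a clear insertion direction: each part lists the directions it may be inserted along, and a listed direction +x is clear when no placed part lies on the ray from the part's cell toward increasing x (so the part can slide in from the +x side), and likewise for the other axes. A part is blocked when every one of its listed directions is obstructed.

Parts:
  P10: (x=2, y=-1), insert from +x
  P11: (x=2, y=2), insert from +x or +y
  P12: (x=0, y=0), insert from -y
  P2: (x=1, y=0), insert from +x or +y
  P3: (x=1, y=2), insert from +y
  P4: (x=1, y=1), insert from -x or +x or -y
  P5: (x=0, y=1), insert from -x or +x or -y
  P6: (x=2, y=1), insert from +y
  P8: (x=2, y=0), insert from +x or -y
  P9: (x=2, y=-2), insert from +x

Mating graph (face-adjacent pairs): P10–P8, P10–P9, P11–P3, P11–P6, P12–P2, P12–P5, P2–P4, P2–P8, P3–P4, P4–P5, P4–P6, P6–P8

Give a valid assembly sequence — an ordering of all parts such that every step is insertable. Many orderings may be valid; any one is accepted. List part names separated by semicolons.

P8; P2; P12; P6; P11; P3; P4; P10; P9; P5

1. P8@(2, 0) [+x clear] — {P8}
2. P2@(1, 0) [+y clear] — {P2, P8}
3. P12@(0, 0) [-y clear] — {P12, P2, P8}
4. P6@(2, 1) [+y clear] — {P12, P2, P6, P8}
5. P11@(2, 2) [+x clear] — {P11, P12, P2, P6, P8}
6. P3@(1, 2) [+y clear] — {P11, P12, P2, P3, P6, P8}
7. P4@(1, 1) [-x clear] — {P11, P12, P2, P3, P4, P6, P8}
8. P10@(2, -1) [+x clear] — {P10, P11, P12, P2, P3, P4, P6, P8}
9. P9@(2, -2) [+x clear] — {P10, P11, P12, P2, P3, P4, P6, P8, P9}
10. P5@(0, 1) [-x clear] — {P10, P11, P12, P2, P3, P4, P5, P6, P8, P9}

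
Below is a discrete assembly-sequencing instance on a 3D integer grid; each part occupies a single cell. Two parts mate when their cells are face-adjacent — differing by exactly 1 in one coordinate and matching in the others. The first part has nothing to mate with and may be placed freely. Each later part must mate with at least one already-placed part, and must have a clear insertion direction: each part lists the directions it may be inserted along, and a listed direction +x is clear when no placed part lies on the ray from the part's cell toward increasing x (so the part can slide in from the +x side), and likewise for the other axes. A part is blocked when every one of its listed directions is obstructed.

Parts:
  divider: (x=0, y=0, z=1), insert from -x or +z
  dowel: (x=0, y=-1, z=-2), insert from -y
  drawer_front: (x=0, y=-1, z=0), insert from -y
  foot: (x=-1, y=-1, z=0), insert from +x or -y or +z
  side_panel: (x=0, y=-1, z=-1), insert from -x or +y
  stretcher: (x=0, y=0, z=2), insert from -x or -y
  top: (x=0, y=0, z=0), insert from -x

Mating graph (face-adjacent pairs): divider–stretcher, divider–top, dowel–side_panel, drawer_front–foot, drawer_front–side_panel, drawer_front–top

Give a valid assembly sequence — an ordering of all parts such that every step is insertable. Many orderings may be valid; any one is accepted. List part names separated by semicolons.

divider; stretcher; top; drawer_front; side_panel; foot; dowel

1. divider@(0, 0, 1) [-x clear] — {divider}
2. stretcher@(0, 0, 2) [-x clear] — {divider, stretcher}
3. top@(0, 0, 0) [-x clear] — {divider, stretcher, top}
4. drawer_front@(0, -1, 0) [-y clear] — {divider, drawer_front, stretcher, top}
5. side_panel@(0, -1, -1) [-x clear] — {divider, drawer_front, side_panel, stretcher, top}
6. foot@(-1, -1, 0) [-y clear] — {divider, drawer_front, foot, side_panel, stretcher, top}
7. dowel@(0, -1, -2) [-y clear] — {divider, dowel, drawer_front, foot, side_panel, stretcher, top}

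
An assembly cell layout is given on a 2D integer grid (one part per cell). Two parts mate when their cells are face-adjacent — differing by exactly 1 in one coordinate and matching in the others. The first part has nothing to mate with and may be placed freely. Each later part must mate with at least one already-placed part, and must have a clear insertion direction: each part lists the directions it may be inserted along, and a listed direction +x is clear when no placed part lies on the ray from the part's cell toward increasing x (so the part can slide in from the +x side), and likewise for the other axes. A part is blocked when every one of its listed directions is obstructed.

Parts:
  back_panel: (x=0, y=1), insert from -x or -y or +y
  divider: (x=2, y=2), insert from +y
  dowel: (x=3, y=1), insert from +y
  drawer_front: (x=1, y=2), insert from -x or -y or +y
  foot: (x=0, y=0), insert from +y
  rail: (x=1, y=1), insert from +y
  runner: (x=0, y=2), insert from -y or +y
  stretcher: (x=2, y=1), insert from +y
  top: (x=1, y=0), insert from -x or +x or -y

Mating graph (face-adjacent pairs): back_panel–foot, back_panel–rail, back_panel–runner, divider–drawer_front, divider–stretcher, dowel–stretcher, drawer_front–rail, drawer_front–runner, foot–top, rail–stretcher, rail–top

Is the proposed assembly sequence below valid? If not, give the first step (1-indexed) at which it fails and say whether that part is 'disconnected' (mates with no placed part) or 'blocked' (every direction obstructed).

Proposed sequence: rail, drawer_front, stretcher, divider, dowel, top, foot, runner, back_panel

Valid

1. rail@(1, 1) [+y clear] — {rail}
2. drawer_front@(1, 2) [-x clear] — {drawer_front, rail}
3. stretcher@(2, 1) [+y clear] — {drawer_front, rail, stretcher}
4. divider@(2, 2) [+y clear] — {divider, drawer_front, rail, stretcher}
5. dowel@(3, 1) [+y clear] — {divider, dowel, drawer_front, rail, stretcher}
6. top@(1, 0) [-x clear] — {divider, dowel, drawer_front, rail, stretcher, top}
7. foot@(0, 0) [+y clear] — {divider, dowel, drawer_front, foot, rail, stretcher, top}
8. runner@(0, 2) [+y clear] — {divider, dowel, drawer_front, foot, rail, runner, stretcher, top}
9. back_panel@(0, 1) [-x clear] — {back_panel, divider, dowel, drawer_front, foot, rail, runner, stretcher, top}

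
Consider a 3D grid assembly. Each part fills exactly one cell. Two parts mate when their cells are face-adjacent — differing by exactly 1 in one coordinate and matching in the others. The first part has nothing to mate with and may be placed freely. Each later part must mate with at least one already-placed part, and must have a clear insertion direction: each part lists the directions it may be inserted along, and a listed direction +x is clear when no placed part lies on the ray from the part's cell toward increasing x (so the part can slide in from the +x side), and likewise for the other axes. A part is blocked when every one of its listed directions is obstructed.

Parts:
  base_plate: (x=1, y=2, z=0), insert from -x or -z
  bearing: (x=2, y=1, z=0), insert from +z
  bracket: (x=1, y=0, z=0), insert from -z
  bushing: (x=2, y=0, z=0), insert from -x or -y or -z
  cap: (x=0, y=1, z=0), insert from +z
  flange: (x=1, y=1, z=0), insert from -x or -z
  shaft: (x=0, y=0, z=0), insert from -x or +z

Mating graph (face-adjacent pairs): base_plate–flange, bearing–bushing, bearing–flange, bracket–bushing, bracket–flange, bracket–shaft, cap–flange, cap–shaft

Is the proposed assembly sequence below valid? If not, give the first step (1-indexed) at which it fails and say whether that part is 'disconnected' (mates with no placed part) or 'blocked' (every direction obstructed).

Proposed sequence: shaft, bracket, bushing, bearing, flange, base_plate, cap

1. shaft@(0, 0, 0) [-x clear] — {shaft}
2. bracket@(1, 0, 0) [-z clear] — {bracket, shaft}
3. bushing@(2, 0, 0) [-y clear] — {bracket, bushing, shaft}
4. bearing@(2, 1, 0) [+z clear] — {bearing, bracket, bushing, shaft}
5. flange@(1, 1, 0) [-x clear] — {bearing, bracket, bushing, flange, shaft}
6. base_plate@(1, 2, 0) [-x clear] — {base_plate, bearing, bracket, bushing, flange, shaft}
7. cap@(0, 1, 0) [+z clear] — {base_plate, bearing, bracket, bushing, cap, flange, shaft}

Valid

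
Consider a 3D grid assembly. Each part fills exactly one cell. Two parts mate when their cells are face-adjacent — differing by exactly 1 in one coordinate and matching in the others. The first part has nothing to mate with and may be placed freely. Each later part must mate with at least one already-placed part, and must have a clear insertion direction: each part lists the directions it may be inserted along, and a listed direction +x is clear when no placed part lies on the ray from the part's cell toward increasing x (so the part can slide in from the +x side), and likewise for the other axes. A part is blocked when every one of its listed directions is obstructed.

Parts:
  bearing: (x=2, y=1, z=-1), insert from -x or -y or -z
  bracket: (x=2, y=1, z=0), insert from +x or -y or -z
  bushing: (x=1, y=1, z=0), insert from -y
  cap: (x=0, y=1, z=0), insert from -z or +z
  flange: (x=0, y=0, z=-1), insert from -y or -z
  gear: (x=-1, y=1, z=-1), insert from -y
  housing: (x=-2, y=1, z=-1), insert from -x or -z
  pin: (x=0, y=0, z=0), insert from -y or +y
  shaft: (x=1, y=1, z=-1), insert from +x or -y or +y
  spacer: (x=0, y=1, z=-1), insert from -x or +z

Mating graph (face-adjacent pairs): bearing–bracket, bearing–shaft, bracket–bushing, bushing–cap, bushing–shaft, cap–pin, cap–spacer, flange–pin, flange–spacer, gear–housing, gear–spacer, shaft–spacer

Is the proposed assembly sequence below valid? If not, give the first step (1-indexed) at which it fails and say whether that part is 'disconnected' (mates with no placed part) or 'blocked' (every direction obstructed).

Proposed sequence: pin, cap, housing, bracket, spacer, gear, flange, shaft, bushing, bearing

1. pin@(0, 0, 0) [-y clear] — {pin}
2. cap@(0, 1, 0) [-z clear] — {cap, pin}
3. housing@(-2, 1, -1) — no placed neighbour ⇒ disconnected

Invalid at step 3 (disconnected)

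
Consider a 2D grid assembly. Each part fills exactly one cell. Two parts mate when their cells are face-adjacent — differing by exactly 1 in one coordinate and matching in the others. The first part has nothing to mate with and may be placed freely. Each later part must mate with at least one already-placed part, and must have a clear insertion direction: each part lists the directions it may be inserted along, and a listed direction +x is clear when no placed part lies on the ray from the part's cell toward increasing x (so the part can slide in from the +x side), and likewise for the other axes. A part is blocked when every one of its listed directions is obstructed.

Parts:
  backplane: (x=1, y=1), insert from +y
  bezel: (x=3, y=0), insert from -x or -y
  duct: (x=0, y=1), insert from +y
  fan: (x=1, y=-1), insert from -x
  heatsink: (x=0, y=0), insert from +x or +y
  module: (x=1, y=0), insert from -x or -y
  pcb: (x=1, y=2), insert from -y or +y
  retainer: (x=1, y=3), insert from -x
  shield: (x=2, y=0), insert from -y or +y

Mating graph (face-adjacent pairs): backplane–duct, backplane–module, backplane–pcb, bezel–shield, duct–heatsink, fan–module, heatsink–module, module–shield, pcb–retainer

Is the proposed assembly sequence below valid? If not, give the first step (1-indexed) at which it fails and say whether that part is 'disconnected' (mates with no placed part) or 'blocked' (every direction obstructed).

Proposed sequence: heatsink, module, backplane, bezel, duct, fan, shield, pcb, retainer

Invalid at step 4 (disconnected)

1. heatsink@(0, 0) [+x clear] — {heatsink}
2. module@(1, 0) [-y clear] — {heatsink, module}
3. backplane@(1, 1) [+y clear] — {backplane, heatsink, module}
4. bezel@(3, 0) — no placed neighbour ⇒ disconnected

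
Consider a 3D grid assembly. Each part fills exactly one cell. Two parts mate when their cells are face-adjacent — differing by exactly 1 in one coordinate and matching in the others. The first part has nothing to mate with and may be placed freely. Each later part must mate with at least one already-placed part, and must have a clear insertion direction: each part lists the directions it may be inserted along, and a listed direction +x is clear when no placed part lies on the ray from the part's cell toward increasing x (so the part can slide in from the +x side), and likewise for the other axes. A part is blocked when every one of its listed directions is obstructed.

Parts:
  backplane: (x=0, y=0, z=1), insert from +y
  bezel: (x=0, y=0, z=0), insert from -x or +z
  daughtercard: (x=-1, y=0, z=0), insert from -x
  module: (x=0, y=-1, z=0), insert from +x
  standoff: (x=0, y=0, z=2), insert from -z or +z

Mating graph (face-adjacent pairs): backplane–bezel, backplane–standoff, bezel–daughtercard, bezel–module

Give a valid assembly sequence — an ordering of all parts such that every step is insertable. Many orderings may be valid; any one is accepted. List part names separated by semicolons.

1. daughtercard@(-1, 0, 0) [-x clear] — {daughtercard}
2. bezel@(0, 0, 0) [+z clear] — {bezel, daughtercard}
3. module@(0, -1, 0) [+x clear] — {bezel, daughtercard, module}
4. backplane@(0, 0, 1) [+y clear] — {backplane, bezel, daughtercard, module}
5. standoff@(0, 0, 2) [+z clear] — {backplane, bezel, daughtercard, module, standoff}

daughtercard; bezel; module; backplane; standoff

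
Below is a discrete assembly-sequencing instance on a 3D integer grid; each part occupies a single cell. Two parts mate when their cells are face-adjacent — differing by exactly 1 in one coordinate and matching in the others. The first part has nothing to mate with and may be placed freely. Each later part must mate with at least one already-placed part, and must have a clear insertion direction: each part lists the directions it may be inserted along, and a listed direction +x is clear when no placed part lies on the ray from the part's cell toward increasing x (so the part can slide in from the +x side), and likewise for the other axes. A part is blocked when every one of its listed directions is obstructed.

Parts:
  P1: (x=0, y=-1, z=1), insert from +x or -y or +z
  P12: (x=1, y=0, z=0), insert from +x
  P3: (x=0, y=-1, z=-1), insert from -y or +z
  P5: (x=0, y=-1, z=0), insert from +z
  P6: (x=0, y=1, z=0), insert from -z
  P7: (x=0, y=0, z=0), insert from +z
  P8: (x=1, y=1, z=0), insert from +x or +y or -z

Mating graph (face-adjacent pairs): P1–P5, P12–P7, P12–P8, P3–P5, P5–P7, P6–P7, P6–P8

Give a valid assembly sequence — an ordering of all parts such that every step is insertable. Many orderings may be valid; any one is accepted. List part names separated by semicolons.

1. P7@(0, 0, 0) [+z clear] — {P7}
2. P6@(0, 1, 0) [-z clear] — {P6, P7}
3. P12@(1, 0, 0) [+x clear] — {P12, P6, P7}
4. P8@(1, 1, 0) [+x clear] — {P12, P6, P7, P8}
5. P5@(0, -1, 0) [+z clear] — {P12, P5, P6, P7, P8}
6. P1@(0, -1, 1) [+x clear] — {P1, P12, P5, P6, P7, P8}
7. P3@(0, -1, -1) [-y clear] — {P1, P12, P3, P5, P6, P7, P8}

P7; P6; P12; P8; P5; P1; P3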